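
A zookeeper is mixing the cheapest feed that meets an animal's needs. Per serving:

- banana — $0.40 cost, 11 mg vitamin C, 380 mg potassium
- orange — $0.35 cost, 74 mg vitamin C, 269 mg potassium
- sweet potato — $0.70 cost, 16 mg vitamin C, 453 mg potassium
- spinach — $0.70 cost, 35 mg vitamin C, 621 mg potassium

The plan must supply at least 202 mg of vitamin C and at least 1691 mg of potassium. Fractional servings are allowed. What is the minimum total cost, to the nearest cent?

$1.93

The cheapest plan sits at a corner of the feasible region — with two constraints it uses at most two foods.
banana only: max(202/11, 1691/380) = 18.36 servings → $7.35.
orange only: max(202/74, 1691/269) = 6.286 servings → $2.20.
sweet potato only: max(202/16, 1691/453) = 12.62 servings → $8.84.
spinach only: max(202/35, 1691/621) = 5.771 servings → $4.04.
banana + orange with both tight: 2.814 servings and 2.311 servings → $1.93.
banana + sweet potato: the both-tight solution has a negative serving — not a feasible corner.
banana + spinach: intersection lies outside the first quadrant.
orange + sweet potato with both tight: 2.206 servings and 2.423 servings → $2.47.
orange + spinach with both tight: 1.813 servings and 1.938 servings → $1.99.
sweet potato + spinach with both targets exact would need a negative amount; discard.
So the least-cost plan costs $1.93.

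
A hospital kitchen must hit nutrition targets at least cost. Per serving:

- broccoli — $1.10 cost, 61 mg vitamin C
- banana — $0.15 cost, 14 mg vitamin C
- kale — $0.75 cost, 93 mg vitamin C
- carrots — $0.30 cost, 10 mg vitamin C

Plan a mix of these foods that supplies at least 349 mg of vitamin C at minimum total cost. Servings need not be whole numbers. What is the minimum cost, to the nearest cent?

$2.81

Cost per mg of vitamin C: kale $0.0081, banana $0.0107, broccoli $0.0180, carrots $0.0300.
With no serving limits, use only kale: 349 mg / 93 mg = 3.753 servings × $0.75 = $2.81.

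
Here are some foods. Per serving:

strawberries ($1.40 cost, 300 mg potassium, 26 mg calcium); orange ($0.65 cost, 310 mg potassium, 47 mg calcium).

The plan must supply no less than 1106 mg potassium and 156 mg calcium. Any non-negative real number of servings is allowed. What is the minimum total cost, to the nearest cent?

The cheapest plan sits at a corner of the feasible region — with two constraints it uses at most two foods.
strawberries only: max(1106/300, 156/26) = 6 servings → $8.40.
orange only: max(1106/310, 156/47) = 3.568 servings → $2.32.
strawberries + orange with both tight: 0.5997 servings and 2.987 servings → $2.78.
Cheapest feasible corner: $2.32.

$2.32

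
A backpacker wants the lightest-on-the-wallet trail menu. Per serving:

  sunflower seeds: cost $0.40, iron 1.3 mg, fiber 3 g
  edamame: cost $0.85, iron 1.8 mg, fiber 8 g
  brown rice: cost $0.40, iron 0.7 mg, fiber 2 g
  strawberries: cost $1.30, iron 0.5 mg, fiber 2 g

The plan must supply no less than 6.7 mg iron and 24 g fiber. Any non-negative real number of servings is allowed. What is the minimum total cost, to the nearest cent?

Compare the cost at each extreme point of the feasible region.
sunflower seeds only: max(6.7/1.3, 24/3) = 8 servings → $3.20.
edamame only: max(6.7/1.8, 24/8) = 3.722 servings → $3.16.
brown rice only: max(6.7/0.7, 24/2) = 12 servings → $4.80.
strawberries only: max(6.7/0.5, 24/2) = 13.4 servings → $17.42.
sunflower seeds + edamame with both tight: 2.08 servings and 2.22 servings → $2.72.
sunflower seeds + brown rice: intersection lies outside the first quadrant.
sunflower seeds + strawberries with both tight: 1.273 servings and 10.09 servings → $13.63.
edamame + brown rice with both tight: 1.7 servings and 5.2 servings → $3.52.
edamame + strawberries: intersection lies outside the first quadrant.
brown rice + strawberries with both tight: 3.5 servings and 8.5 servings → $12.45.
So the least-cost plan costs $2.72.

$2.72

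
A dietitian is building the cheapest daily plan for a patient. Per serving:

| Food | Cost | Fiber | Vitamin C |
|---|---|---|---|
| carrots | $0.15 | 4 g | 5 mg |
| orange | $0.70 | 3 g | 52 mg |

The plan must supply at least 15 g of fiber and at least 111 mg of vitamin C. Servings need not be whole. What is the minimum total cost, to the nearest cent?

$1.69

At the optimum either one food covers both requirements or two foods hit both targets exactly; no other combination can be cheaper.
carrots only: max(15/4, 111/5) = 22.2 servings → $3.33.
orange only: max(15/3, 111/52) = 5 servings → $3.50.
carrots + orange with both tight: 2.316 servings and 1.912 servings → $1.69.
So the least-cost plan costs $1.69.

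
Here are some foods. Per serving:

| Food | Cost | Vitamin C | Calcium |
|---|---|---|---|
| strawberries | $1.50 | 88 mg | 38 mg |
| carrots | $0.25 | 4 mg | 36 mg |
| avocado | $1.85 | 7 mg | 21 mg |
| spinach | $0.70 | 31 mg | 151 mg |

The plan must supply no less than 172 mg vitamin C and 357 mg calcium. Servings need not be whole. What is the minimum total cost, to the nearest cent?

$3.28

The cheapest plan sits at a corner of the feasible region — with two constraints it uses at most two foods.
strawberries only: max(172/88, 357/38) = 9.395 servings → $14.09.
carrots only: max(172/4, 357/36) = 43 servings → $10.75.
avocado only: max(172/7, 357/21) = 24.57 servings → $45.46.
spinach only: max(172/31, 357/151) = 5.548 servings → $3.88.
strawberries + carrots with both tight: 1.58 servings and 8.249 servings → $4.43.
strawberries + avocado with both tight: 0.7035 servings and 15.73 servings → $30.15.
strawberries + spinach with both tight: 1.231 servings and 2.055 servings → $3.28.
carrots + avocado: intersection lies outside the first quadrant.
carrots + spinach: the both-tight solution has a negative serving — not a feasible corner.
avocado + spinach: the both-tight solution has a negative serving — not a feasible corner.
So the least-cost plan costs $3.28.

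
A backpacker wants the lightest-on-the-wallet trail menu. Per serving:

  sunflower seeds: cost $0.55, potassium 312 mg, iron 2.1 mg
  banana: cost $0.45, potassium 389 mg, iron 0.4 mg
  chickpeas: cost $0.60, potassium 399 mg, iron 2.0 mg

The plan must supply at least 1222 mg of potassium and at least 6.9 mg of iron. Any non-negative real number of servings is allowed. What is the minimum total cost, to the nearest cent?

$1.95

A basic optimal solution has at most two foods positive. Try each food alone and each pair with both targets met exactly.
sunflower seeds only: max(1222/312, 6.9/2.1) = 3.917 servings → $2.15.
banana only: max(1222/389, 6.9/0.4) = 17.25 servings → $7.76.
chickpeas only: max(1222/399, 6.9/2.0) = 3.45 servings → $2.07.
sunflower seeds + banana with both tight: 3.172 servings and 0.5973 servings → $2.01.
sunflower seeds + chickpeas with both tight: 1.445 servings and 1.933 servings → $1.95.
banana + chickpeas: intersection lies outside the first quadrant.
Cheapest feasible corner: $1.95.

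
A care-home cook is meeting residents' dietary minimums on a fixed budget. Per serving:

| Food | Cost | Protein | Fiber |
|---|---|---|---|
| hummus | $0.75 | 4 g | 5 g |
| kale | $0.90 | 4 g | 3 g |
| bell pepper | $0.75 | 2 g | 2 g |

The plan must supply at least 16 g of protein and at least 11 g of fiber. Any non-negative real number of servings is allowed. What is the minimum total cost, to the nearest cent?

Two binding constraints pin down two serving amounts, so the optimal mix uses at most two foods. The candidates are each food alone (scaled to the tighter of protein/fiber) and each pair with both constraints tight.
hummus only: max(16/4, 11/5) = 4 servings → $3.00.
kale only: max(16/4, 11/3) = 4 servings → $3.60.
bell pepper only: max(16/2, 11/2) = 8 servings → $6.00.
hummus + kale: intersection lies outside the first quadrant.
hummus + bell pepper: the both-tight solution has a negative serving — not a feasible corner.
kale + bell pepper: the both-tight solution has a negative serving — not a feasible corner.
Cheapest feasible corner: $3.00.

$3.00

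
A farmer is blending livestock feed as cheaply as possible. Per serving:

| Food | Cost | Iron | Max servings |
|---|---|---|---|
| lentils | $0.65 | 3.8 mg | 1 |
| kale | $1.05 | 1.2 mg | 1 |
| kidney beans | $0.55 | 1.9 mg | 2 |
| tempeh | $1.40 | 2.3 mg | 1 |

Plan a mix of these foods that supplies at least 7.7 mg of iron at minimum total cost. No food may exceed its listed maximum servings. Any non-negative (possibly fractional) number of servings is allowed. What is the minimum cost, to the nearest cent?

Cost per mg of iron: lentils $0.1711, kidney beans $0.2895, tempeh $0.6087, kale $0.8750.
Take 1 serving of lentils: +3.8 mg iron for $0.65 (total $0.65, still need 3.9 mg).
Take 2 servings of kidney beans: +3.8 mg iron for $1.10 (total $1.75, still need 0.1 mg).
Take 0.04348 servings of tempeh: +0.1 mg iron for $0.06 (total $1.81, still need 0.0 mg).
Greedy by cheapest-per-mg is optimal for a single linear constraint, so the minimum cost is $1.81.

$1.81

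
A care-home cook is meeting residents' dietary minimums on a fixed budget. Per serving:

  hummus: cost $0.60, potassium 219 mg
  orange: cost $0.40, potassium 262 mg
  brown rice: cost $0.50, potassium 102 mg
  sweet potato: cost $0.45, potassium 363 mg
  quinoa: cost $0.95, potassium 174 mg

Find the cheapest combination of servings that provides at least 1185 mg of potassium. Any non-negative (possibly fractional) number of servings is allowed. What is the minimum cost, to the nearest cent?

$1.47

Cost per mg of potassium: sweet potato $0.0012, orange $0.0015, hummus $0.0027, brown rice $0.0049, quinoa $0.0055.
With no serving limits, use only sweet potato: 1185 mg / 363 mg = 3.264 servings × $0.45 = $1.47.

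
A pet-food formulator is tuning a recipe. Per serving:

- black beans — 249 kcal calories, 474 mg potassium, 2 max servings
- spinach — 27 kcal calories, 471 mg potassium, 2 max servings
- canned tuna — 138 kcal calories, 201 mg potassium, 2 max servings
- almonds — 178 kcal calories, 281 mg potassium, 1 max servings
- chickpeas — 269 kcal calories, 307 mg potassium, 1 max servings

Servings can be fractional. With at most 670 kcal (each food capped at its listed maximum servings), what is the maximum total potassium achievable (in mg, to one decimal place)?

2076.3 mg

Potassium per kcal: spinach 17.44, black beans 1.904, almonds 1.579, canned tuna 1.457, chickpeas 1.141.
Take 2 servings of spinach: uses 54 kcal, +942.0 mg potassium (running total 942.0 mg).
Take 2 servings of black beans: uses 498 kcal, +948.0 mg potassium (running total 1890.0 mg).
Take 0.6629 servings of almonds: uses 118 kcal, +186.3 mg potassium (running total 2076.3 mg).
Greedy by best ratio exhausts the calories allowance optimally: 2076.3 mg.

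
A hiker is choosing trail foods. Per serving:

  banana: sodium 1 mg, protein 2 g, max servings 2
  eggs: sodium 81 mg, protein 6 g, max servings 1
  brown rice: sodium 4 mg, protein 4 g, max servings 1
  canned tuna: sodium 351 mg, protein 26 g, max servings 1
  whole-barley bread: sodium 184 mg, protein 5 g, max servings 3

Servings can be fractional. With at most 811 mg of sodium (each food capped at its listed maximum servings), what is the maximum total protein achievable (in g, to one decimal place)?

Protein per mg sodium: banana 2, brown rice 1, eggs 0.07407, canned tuna 0.07407, whole-barley bread 0.02717.
Take 2 servings of banana: uses 2 mg sodium, +4.0 g protein (running total 4.0 g).
Take 1 serving of brown rice: uses 4 mg sodium, +4.0 g protein (running total 8.0 g).
Take 1 serving of eggs: uses 81 mg sodium, +6.0 g protein (running total 14.0 g).
Take 1 serving of canned tuna: uses 351 mg sodium, +26.0 g protein (running total 40.0 g).
Take 2.027 servings of whole-barley bread: uses 373 mg sodium, +10.1 g protein (running total 50.1 g).
Filling greedily by protein-per-mg sodium is optimal for one linear limit, giving 50.1 g.

50.1 g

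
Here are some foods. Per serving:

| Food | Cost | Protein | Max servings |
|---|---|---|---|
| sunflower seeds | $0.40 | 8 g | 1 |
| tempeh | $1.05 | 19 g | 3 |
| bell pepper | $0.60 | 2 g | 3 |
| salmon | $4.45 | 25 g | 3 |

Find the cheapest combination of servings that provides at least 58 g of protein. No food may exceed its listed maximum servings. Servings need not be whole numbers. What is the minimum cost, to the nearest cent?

Cost per g of protein: sunflower seeds $0.0500, tempeh $0.0553, salmon $0.1780, bell pepper $0.3000.
Take 1 serving of sunflower seeds: +8.0 g protein for $0.40 (total $0.40, still need 50.0 g).
Take 2.632 servings of tempeh: +50.0 g protein for $2.76 (total $3.16, still need 0.0 g).
Greedy by cheapest-per-g is optimal for a single linear constraint, so the minimum cost is $3.16.

$3.16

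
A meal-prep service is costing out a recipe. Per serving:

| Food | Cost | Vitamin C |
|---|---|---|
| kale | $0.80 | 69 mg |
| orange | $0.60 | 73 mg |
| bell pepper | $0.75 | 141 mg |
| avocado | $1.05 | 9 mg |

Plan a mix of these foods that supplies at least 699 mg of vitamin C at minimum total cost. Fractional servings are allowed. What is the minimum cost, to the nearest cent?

Cost per mg of vitamin C: bell pepper $0.0053, orange $0.0082, kale $0.0116, avocado $0.1167.
With no serving limits, use only bell pepper: 699 mg / 141 mg = 4.957 servings × $0.75 = $3.72.

$3.72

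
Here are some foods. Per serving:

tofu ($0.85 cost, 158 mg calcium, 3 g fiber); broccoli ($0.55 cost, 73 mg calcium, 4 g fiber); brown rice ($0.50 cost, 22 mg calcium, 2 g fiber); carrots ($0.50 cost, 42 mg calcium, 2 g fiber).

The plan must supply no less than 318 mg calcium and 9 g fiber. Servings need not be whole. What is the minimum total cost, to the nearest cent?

$1.89

For a min-cost LP with two ≥-constraints, a basic feasible solution has at most two positive variables.
tofu only: max(318/158, 9/3) = 3 servings → $2.55.
broccoli only: max(318/73, 9/4) = 4.356 servings → $2.40.
brown rice only: max(318/22, 9/2) = 14.45 servings → $7.23.
carrots only: max(318/42, 9/2) = 7.571 servings → $3.79.
tofu + broccoli with both tight: 1.489 servings and 1.133 servings → $1.89.
tofu + brown rice with both tight: 1.752 servings and 1.872 servings → $2.43.
tofu + carrots with both tight: 1.358 servings and 2.463 servings → $2.39.
broccoli + brown rice with both targets exact would need a negative amount; discard.
broccoli + carrots with both targets exact would need a negative amount; discard.
brown rice + carrots: intersection lies outside the first quadrant.
So the least-cost plan costs $1.89.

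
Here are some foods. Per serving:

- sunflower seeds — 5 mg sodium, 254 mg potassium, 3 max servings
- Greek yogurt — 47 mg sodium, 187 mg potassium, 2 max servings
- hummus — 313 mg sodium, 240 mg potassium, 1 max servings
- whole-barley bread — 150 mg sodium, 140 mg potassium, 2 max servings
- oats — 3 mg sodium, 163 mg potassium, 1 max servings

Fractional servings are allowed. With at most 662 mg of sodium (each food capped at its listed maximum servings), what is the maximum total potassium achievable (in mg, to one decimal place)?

Potassium per mg sodium: oats 54.33, sunflower seeds 50.8, Greek yogurt 3.979, whole-barley bread 0.9333, hummus 0.7668.
Take 1 serving of oats: uses 3 mg sodium, +163.0 mg potassium (running total 163.0 mg).
Take 3 servings of sunflower seeds: uses 15 mg sodium, +762.0 mg potassium (running total 925.0 mg).
Take 2 servings of Greek yogurt: uses 94 mg sodium, +374.0 mg potassium (running total 1299.0 mg).
Take 2 servings of whole-barley bread: uses 300 mg sodium, +280.0 mg potassium (running total 1579.0 mg).
Take 0.7987 servings of hummus: uses 250 mg sodium, +191.7 mg potassium (running total 1770.7 mg).
Greedy by best ratio exhausts the sodium allowance optimally: 1770.7 mg.

1770.7 mg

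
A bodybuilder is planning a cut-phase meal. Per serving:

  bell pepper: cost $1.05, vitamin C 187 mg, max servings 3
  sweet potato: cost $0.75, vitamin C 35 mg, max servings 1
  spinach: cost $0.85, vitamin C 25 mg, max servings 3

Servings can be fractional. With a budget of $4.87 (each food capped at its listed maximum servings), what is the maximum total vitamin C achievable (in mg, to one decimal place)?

Vitamin C per dollar: bell pepper 178.1, sweet potato 46.67, spinach 29.41.
Take 3 servings of bell pepper: spends $3.15, +561.0 mg vitamin C (running total 561.0 mg).
Take 1 serving of sweet potato: spends $0.75, +35.0 mg vitamin C (running total 596.0 mg).
Take 1.141 servings of spinach: spends $0.97, +28.5 mg vitamin C (running total 624.5 mg).
Filling greedily by vitamin C-per-dollar is optimal for one linear limit, giving 624.5 mg.

624.5 mg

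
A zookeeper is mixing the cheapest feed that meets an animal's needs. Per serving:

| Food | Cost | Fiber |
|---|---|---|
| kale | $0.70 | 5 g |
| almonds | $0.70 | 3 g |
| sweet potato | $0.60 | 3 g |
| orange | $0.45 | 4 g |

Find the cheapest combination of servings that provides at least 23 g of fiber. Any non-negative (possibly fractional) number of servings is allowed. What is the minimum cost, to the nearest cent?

$2.59

Cost per g of fiber: orange $0.1125, kale $0.1400, sweet potato $0.2000, almonds $0.2333.
With no serving limits, use only orange: 23 g / 4 g = 5.75 servings × $0.45 = $2.59.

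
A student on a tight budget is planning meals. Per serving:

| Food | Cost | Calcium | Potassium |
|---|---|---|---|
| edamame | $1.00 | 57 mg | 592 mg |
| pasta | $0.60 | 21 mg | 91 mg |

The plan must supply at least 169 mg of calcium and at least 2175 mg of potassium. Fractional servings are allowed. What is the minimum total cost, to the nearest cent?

Two binding constraints pin down two serving amounts, so the optimal mix uses at most two foods. The candidates are each food alone (scaled to the tighter of calcium/potassium) and each pair with both constraints tight.
edamame only: max(169/57, 2175/592) = 3.674 servings → $3.67.
pasta only: max(169/21, 2175/91) = 23.9 servings → $14.34.
edamame + pasta: the both-tight solution has a negative serving — not a feasible corner.
Cheapest feasible corner: $3.67.

$3.67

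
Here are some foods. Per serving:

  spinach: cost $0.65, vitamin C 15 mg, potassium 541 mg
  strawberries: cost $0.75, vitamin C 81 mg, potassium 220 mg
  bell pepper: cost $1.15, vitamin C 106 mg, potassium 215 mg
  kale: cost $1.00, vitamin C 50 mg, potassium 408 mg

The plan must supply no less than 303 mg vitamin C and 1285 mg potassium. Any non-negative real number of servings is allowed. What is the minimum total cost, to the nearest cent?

This is a tiny linear program; its minimum lies at a vertex of the feasible set. List the vertices and price them.
spinach only: max(303/15, 1285/541) = 20.2 servings → $13.13.
strawberries only: max(303/81, 1285/220) = 5.841 servings → $4.38.
bell pepper only: max(303/106, 1285/215) = 5.977 servings → $6.87.
kale only: max(303/50, 1285/408) = 6.06 servings → $6.06.
spinach + strawberries with both tight: 0.9236 servings and 3.57 servings → $3.28.
spinach + bell pepper with both tight: 1.313 servings and 2.673 servings → $3.93.
spinach + kale with both targets exact would need a negative amount; discard.
strawberries + bell pepper: the both-tight solution has a negative serving — not a feasible corner.
strawberries + kale with both tight: 2.693 servings and 1.697 servings → $3.72.
bell pepper + kale with both tight: 1.827 servings and 2.187 servings → $4.29.
The minimum over all feasible corners is $3.28.

$3.28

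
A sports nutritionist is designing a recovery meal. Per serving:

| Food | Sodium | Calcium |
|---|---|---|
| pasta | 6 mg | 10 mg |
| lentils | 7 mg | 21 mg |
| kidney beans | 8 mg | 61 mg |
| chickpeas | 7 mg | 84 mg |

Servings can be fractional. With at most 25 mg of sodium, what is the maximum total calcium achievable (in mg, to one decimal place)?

300.0 mg

Calcium per mg sodium: chickpeas 12, kidney beans 7.625, lentils 3, pasta 1.667.
With no serving limits, spend the whole sodium allowance on chickpeas: 25 mg / 7 mg × 84 mg = 300.0 mg.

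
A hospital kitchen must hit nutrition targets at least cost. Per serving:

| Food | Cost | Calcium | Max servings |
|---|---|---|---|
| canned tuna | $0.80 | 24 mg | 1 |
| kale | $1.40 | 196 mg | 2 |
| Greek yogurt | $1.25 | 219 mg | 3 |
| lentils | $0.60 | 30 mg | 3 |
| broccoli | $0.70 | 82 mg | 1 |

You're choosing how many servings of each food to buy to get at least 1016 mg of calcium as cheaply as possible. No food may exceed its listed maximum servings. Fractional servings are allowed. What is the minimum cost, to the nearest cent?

Cost per mg of calcium: Greek yogurt $0.0057, kale $0.0071, broccoli $0.0085, lentils $0.0200, canned tuna $0.0333.
Take 3 servings of Greek yogurt: +657.0 mg calcium for $3.75 (total $3.75, still need 359.0 mg).
Take 1.832 servings of kale: +359.0 mg calcium for $2.56 (total $6.31, still need 0.0 mg).
Greedy by cheapest-per-mg is optimal for a single linear constraint, so the minimum cost is $6.31.

$6.31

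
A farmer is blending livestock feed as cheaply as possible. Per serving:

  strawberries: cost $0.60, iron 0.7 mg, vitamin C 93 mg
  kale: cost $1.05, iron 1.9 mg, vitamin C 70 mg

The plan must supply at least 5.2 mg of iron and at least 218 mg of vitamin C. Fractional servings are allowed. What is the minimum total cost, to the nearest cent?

A basic optimal solution has at most two foods positive. Try each food alone and each pair with both targets met exactly.
strawberries only: max(5.2/0.7, 218/93) = 7.429 servings → $4.46.
kale only: max(5.2/1.9, 218/70) = 3.114 servings → $3.27.
strawberries + kale with both tight: 0.3931 servings and 2.592 servings → $2.96.
So the least-cost plan costs $2.96.

$2.96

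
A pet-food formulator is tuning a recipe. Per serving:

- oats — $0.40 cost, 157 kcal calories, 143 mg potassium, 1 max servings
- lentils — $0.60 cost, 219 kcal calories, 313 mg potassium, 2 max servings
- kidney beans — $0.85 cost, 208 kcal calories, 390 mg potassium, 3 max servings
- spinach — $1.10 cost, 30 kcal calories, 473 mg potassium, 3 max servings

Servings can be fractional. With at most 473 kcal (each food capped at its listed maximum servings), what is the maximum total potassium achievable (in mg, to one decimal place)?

2137.1 mg

Potassium per kcal: spinach 15.77, kidney beans 1.875, lentils 1.429, oats 0.9108.
Take 3 servings of spinach: uses 90 kcal, +1419.0 mg potassium (running total 1419.0 mg).
Take 1.841 servings of kidney beans: uses 383 kcal, +718.1 mg potassium (running total 2137.1 mg).
Filling greedily by potassium-per-kcal is optimal for one linear limit, giving 2137.1 mg.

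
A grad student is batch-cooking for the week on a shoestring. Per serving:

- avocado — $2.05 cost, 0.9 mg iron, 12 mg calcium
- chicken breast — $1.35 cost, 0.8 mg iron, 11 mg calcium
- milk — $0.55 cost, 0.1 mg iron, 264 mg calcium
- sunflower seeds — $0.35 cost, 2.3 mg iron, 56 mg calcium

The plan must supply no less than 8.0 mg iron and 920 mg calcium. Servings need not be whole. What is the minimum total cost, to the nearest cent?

At the optimum either one food covers both requirements or two foods hit both targets exactly; no other combination can be cheaper.
avocado only: max(8.0/0.9, 920/12) = 76.67 servings → $157.17.
chicken breast only: max(8.0/0.8, 920/11) = 83.64 servings → $112.91.
milk only: max(8.0/0.1, 920/264) = 80 servings → $44.00.
sunflower seeds only: max(8.0/2.3, 920/56) = 16.43 servings → $5.75.
avocado + chicken breast: intersection lies outside the first quadrant.
avocado + milk with both tight: 8.545 servings and 3.096 servings → $19.22.
avocado + sunflower seeds with both targets exact would need a negative amount; discard.
chicken breast + milk with both tight: 9.614 servings and 3.084 servings → $14.68.
chicken breast + sunflower seeds: intersection lies outside the first quadrant.
milk + sunflower seeds with both tight: 2.773 servings and 3.358 servings → $2.70.
So the least-cost plan costs $2.70.

$2.70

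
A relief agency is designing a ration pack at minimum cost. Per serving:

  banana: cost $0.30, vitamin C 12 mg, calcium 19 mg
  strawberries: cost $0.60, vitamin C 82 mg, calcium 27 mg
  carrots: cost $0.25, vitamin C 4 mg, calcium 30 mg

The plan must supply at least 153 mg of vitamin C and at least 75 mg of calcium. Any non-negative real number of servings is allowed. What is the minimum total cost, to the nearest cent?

$1.31

At the optimum either one food covers both requirements or two foods hit both targets exactly; no other combination can be cheaper.
banana only: max(153/12, 75/19) = 12.75 servings → $3.83.
strawberries only: max(153/82, 75/27) = 2.778 servings → $1.67.
carrots only: max(153/4, 75/30) = 38.25 servings → $9.56.
banana + strawberries with both tight: 1.636 servings and 1.626 servings → $1.47.
banana + carrots: intersection lies outside the first quadrant.
strawberries + carrots with both tight: 1.824 servings and 0.8584 servings → $1.31.
Cheapest feasible corner: $1.31.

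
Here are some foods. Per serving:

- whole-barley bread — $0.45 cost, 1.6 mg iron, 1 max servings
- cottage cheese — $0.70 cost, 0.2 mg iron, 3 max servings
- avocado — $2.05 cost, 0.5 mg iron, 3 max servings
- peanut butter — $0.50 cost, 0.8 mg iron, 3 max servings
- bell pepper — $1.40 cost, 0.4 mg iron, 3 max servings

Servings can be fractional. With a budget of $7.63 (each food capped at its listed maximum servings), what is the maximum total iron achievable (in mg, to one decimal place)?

Iron per dollar: whole-barley bread 3.556, peanut butter 1.6, cottage cheese 0.2857, bell pepper 0.2857, avocado 0.2439.
Take 1 serving of whole-barley bread: spends $0.45, +1.6 mg iron (running total 1.6 mg).
Take 3 servings of peanut butter: spends $1.50, +2.4 mg iron (running total 4.0 mg).
Take 3 servings of cottage cheese: spends $2.10, +0.6 mg iron (running total 4.6 mg).
Take 2.557 servings of bell pepper: spends $3.58, +1.0 mg iron (running total 5.6 mg).
Greedy by best ratio exhausts the cost allowance optimally: 5.6 mg.

5.6 mg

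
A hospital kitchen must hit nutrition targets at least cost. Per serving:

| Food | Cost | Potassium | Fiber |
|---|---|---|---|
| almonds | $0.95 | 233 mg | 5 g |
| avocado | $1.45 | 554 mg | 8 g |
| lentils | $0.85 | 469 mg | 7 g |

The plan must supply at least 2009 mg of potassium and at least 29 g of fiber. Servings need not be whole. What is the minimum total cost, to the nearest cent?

$3.64

Check every corner: each single food scaled to meet both minima, and each pair solved so both constraints bind.
almonds only: max(2009/233, 29/5) = 8.622 servings → $8.19.
avocado only: max(2009/554, 29/8) = 3.626 servings → $5.26.
lentils only: max(2009/469, 29/7) = 4.284 servings → $3.64.
almonds + avocado: intersection lies outside the first quadrant.
almonds + lentils: the both-tight solution has a negative serving — not a feasible corner.
avocado + lentils with both targets exact would need a negative amount; discard.
Cheapest feasible corner: $3.64.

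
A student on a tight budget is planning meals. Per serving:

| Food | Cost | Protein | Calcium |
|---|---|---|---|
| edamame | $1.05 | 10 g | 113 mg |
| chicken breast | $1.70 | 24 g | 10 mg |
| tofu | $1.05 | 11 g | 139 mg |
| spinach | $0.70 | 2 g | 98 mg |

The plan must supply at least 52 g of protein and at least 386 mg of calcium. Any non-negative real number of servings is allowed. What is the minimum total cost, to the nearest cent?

Two binding constraints pin down two serving amounts, so the optimal mix uses at most two foods. The candidates are each food alone (scaled to the tighter of protein/calcium) and each pair with both constraints tight.
edamame only: max(52/10, 386/113) = 5.2 servings → $5.46.
chicken breast only: max(52/24, 386/10) = 38.6 servings → $65.62.
tofu only: max(52/11, 386/139) = 4.727 servings → $4.96.
spinach only: max(52/2, 386/98) = 26 servings → $18.20.
edamame + chicken breast with both tight: 3.348 servings and 0.7718 servings → $4.83.
edamame + tofu: intersection lies outside the first quadrant.
edamame + spinach with both targets exact would need a negative amount; discard.
chicken breast + tofu with both tight: 0.9244 servings and 2.71 servings → $4.42.
chicken breast + spinach with both tight: 1.854 servings and 3.75 servings → $5.78.
tofu + spinach with both targets exact would need a negative amount; discard.
So the least-cost plan costs $4.42.

$4.42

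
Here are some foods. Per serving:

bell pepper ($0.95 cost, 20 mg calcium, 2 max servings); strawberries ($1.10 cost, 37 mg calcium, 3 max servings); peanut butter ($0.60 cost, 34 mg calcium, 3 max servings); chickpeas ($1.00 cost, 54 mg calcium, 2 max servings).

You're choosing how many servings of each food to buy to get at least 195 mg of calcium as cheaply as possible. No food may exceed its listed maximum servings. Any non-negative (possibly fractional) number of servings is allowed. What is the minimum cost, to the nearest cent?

$3.52

Cost per mg of calcium: peanut butter $0.0176, chickpeas $0.0185, strawberries $0.0297, bell pepper $0.0475.
Take 3 servings of peanut butter: +102.0 mg calcium for $1.80 (total $1.80, still need 93.0 mg).
Take 1.722 servings of chickpeas: +93.0 mg calcium for $1.72 (total $3.52, still need 0.0 mg).
Greedy by cheapest-per-mg is optimal for a single linear constraint, so the minimum cost is $3.52.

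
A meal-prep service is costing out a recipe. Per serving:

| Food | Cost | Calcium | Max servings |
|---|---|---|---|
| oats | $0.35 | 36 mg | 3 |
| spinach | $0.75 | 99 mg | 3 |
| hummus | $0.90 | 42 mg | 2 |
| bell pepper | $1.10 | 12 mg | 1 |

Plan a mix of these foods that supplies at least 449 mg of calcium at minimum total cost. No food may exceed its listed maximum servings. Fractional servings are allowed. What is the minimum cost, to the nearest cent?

Cost per mg of calcium: spinach $0.0076, oats $0.0097, hummus $0.0214, bell pepper $0.0917.
Take 3 servings of spinach: +297.0 mg calcium for $2.25 (total $2.25, still need 152.0 mg).
Take 3 servings of oats: +108.0 mg calcium for $1.05 (total $3.30, still need 44.0 mg).
Take 1.048 servings of hummus: +44.0 mg calcium for $0.94 (total $4.24, still need 0.0 mg).
Greedy by cheapest-per-mg is optimal for a single linear constraint, so the minimum cost is $4.24.

$4.24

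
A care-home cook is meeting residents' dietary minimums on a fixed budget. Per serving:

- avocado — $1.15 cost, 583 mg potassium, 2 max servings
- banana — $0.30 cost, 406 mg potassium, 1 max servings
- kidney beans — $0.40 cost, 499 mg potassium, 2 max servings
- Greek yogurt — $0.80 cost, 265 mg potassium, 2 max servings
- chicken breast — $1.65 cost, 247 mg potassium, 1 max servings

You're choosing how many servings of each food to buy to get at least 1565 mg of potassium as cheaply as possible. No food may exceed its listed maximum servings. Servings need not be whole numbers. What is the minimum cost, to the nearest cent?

$1.42

Cost per mg of potassium: banana $0.0007, kidney beans $0.0008, avocado $0.0020, Greek yogurt $0.0030, chicken breast $0.0067.
Take 1 serving of banana: +406.0 mg potassium for $0.30 (total $0.30, still need 1159.0 mg).
Take 2 servings of kidney beans: +998.0 mg potassium for $0.80 (total $1.10, still need 161.0 mg).
Take 0.2762 servings of avocado: +161.0 mg potassium for $0.32 (total $1.42, still need 0.0 mg).
Greedy by cheapest-per-mg is optimal for a single linear constraint, so the minimum cost is $1.42.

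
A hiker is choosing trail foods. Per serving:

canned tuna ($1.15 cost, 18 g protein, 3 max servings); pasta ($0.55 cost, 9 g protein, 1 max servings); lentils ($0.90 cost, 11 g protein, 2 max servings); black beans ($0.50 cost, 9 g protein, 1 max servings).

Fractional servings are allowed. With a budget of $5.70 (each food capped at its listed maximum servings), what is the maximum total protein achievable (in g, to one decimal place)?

86.7 g

Protein per dollar: black beans 18, pasta 16.36, canned tuna 15.65, lentils 12.22.
Take 1 serving of black beans: spends $0.50, +9.0 g protein (running total 9.0 g).
Take 1 serving of pasta: spends $0.55, +9.0 g protein (running total 18.0 g).
Take 3 servings of canned tuna: spends $3.45, +54.0 g protein (running total 72.0 g).
Take 1.333 servings of lentils: spends $1.20, +14.7 g protein (running total 86.7 g).
Greedy by best ratio exhausts the cost allowance optimally: 86.7 g.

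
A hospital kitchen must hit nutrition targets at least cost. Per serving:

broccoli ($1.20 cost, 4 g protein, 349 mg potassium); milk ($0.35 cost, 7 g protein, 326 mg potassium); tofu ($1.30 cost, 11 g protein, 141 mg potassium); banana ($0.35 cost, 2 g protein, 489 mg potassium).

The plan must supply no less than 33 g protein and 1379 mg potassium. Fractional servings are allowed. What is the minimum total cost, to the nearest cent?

broccoli only: max(33/4, 1379/349) = 8.25 servings → $9.90.
milk only: max(33/7, 1379/326) = 4.714 servings → $1.65.
tofu only: max(33/11, 1379/141) = 9.78 servings → $12.71.
banana only: max(33/2, 1379/489) = 16.5 servings → $5.78.
broccoli + milk: intersection lies outside the first quadrant.
broccoli + tofu with both tight: 3.211 servings and 1.832 servings → $6.24.
broccoli + banana: the both-tight solution has a negative serving — not a feasible corner.
milk + tofu with both tight: 4.046 servings and 0.4252 servings → $1.97.
milk + banana with both targets exact would need a negative amount; discard.
tofu + banana with both tight: 2.625 servings and 2.063 servings → $4.13.
Cheapest feasible corner: $1.65.

$1.65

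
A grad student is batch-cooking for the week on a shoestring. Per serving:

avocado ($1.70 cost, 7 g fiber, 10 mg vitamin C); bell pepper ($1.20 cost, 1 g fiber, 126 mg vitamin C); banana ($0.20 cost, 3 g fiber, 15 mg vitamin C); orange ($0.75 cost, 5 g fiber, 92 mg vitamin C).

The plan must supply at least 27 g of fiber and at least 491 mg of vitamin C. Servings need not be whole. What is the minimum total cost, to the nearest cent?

An LP optimum is at a vertex; with two nutrient constraints at most two foods are used. Check each candidate.
avocado only: max(27/7, 491/10) = 49.1 servings → $83.47.
bell pepper only: max(27/1, 491/126) = 27 servings → $32.40.
banana only: max(27/3, 491/15) = 32.73 servings → $6.55.
orange only: max(27/5, 491/92) = 5.4 servings → $4.05.
avocado + bell pepper with both tight: 3.338 servings and 3.632 servings → $10.03.
avocado + banana: intersection lies outside the first quadrant.
avocado + orange with both tight: 0.04882 servings and 5.332 servings → $4.08.
bell pepper + banana with both tight: 2.942 servings and 8.019 servings → $5.13.
bell pepper + orange: intersection lies outside the first quadrant.
banana + orange with both tight: 0.1443 servings and 5.313 servings → $4.01.
So the least-cost plan costs $4.01.

$4.01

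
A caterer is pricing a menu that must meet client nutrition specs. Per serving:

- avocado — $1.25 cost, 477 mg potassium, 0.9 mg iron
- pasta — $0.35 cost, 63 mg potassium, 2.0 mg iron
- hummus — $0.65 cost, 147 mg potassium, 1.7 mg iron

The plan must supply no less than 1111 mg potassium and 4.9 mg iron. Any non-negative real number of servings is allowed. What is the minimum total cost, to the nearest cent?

The cheapest plan sits at a corner of the feasible region — with two constraints it uses at most two foods.
avocado only: max(1111/477, 4.9/0.9) = 5.444 servings → $6.81.
pasta only: max(1111/63, 4.9/2.0) = 17.63 servings → $6.17.
hummus only: max(1111/147, 4.9/1.7) = 7.558 servings → $4.91.
avocado + pasta with both tight: 2.132 servings and 1.49 servings → $3.19.
avocado + hummus with both tight: 1.722 servings and 1.971 servings → $3.43.
pasta + hummus with both targets exact would need a negative amount; discard.
Cheapest feasible corner: $3.19.

$3.19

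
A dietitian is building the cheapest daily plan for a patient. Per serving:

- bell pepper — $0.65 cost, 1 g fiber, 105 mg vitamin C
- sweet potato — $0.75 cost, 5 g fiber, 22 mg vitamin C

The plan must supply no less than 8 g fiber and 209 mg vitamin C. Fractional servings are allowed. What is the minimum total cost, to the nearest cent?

$2.06

An LP optimum is at a vertex; with two nutrient constraints at most two foods are used. Check each candidate.
bell pepper only: max(8/1, 209/105) = 8 servings → $5.20.
sweet potato only: max(8/5, 209/22) = 9.5 servings → $7.12.
bell pepper + sweet potato with both tight: 1.728 servings and 1.254 servings → $2.06.
So the least-cost plan costs $2.06.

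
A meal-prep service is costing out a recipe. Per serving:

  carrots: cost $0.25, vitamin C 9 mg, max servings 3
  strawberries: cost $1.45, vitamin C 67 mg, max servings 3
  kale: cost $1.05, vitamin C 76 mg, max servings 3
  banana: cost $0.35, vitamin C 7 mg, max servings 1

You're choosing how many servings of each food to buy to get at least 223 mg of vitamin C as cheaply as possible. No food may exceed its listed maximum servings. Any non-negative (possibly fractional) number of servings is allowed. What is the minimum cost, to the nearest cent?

Cost per mg of vitamin C: kale $0.0138, strawberries $0.0216, carrots $0.0278, banana $0.0500.
Take 2.934 servings of kale: +223.0 mg vitamin C for $3.08 (total $3.08, still need 0.0 mg).
Filling from the cheapest source first is optimal under one linear minimum: $3.08.

$3.08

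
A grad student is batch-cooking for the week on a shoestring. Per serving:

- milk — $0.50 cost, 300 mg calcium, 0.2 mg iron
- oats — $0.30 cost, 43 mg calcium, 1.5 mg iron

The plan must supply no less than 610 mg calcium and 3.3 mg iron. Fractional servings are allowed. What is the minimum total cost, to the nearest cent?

An LP optimum is at a vertex; with two nutrient constraints at most two foods are used. Check each candidate.
milk only: max(610/300, 3.3/0.2) = 16.5 servings → $8.25.
oats only: max(610/43, 3.3/1.5) = 14.19 servings → $4.26.
milk + oats with both tight: 1.751 servings and 1.966 servings → $1.47.
Cheapest feasible corner: $1.47.

$1.47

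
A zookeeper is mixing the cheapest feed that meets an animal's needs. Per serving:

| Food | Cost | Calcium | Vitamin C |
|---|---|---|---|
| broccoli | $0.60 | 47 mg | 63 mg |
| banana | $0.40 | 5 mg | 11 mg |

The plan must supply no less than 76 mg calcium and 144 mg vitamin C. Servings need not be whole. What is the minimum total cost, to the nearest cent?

Check every corner: each single food scaled to meet both minima, and each pair solved so both constraints bind.
broccoli only: max(76/47, 144/63) = 2.286 servings → $1.37.
banana only: max(76/5, 144/11) = 15.2 servings → $6.08.
broccoli + banana with both tight: 0.5743 servings and 9.802 servings → $4.27.
The minimum over all feasible corners is $1.37.

$1.37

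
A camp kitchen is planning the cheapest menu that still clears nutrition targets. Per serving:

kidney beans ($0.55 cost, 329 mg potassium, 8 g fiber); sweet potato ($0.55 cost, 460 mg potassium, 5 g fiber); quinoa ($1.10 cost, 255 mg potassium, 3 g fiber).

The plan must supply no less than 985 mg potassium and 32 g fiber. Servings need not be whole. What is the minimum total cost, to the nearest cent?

$2.20

This is a tiny linear program; its minimum lies at a vertex of the feasible set. List the vertices and price them.
kidney beans only: max(985/329, 32/8) = 4 servings → $2.20.
sweet potato only: max(985/460, 32/5) = 6.4 servings → $3.52.
quinoa only: max(985/255, 32/3) = 10.67 servings → $11.73.
kidney beans + sweet potato: the both-tight solution has a negative serving — not a feasible corner.
kidney beans + quinoa with both targets exact would need a negative amount; discard.
sweet potato + quinoa with both targets exact would need a negative amount; discard.
So the least-cost plan costs $2.20.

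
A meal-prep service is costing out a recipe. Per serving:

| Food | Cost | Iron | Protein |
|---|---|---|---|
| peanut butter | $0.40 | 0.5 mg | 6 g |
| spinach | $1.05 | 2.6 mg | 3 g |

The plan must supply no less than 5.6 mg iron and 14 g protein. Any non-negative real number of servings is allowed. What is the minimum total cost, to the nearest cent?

Two binding constraints pin down two serving amounts, so the optimal mix uses at most two foods. The candidates are each food alone (scaled to the tighter of iron/protein) and each pair with both constraints tight.
peanut butter only: max(5.6/0.5, 14/6) = 11.2 servings → $4.48.
spinach only: max(5.6/2.6, 14/3) = 4.667 servings → $4.90.
peanut butter + spinach with both tight: 1.39 servings and 1.887 servings → $2.54.
Cheapest feasible corner: $2.54.

$2.54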